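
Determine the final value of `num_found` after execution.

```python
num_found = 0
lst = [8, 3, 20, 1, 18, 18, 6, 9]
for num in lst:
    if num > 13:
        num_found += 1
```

Let's trace through this code step by step.

Initialize: num_found = 0
Initialize: lst = [8, 3, 20, 1, 18, 18, 6, 9]
Entering loop: for num in lst:

After execution: num_found = 3
3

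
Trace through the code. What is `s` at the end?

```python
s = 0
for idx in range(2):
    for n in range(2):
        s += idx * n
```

Let's trace through this code step by step.

Initialize: s = 0
Entering loop: for idx in range(2):

After execution: s = 1
1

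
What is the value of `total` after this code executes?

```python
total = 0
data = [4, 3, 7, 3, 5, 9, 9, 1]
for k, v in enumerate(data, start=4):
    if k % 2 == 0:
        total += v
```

Let's trace through this code step by step.

Initialize: total = 0
Initialize: data = [4, 3, 7, 3, 5, 9, 9, 1]
Entering loop: for k, v in enumerate(data, start=4):

After execution: total = 25
25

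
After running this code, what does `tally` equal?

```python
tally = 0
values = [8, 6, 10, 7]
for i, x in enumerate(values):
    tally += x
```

Let's trace through this code step by step.

Initialize: tally = 0
Initialize: values = [8, 6, 10, 7]
Entering loop: for i, x in enumerate(values):

After execution: tally = 31
31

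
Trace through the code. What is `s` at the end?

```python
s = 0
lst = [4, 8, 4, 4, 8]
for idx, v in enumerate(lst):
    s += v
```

Let's trace through this code step by step.

Initialize: s = 0
Initialize: lst = [4, 8, 4, 4, 8]
Entering loop: for idx, v in enumerate(lst):

After execution: s = 28
28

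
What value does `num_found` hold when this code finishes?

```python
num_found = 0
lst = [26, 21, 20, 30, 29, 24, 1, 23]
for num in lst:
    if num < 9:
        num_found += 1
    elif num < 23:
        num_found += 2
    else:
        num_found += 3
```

Let's trace through this code step by step.

Initialize: num_found = 0
Initialize: lst = [26, 21, 20, 30, 29, 24, 1, 23]
Entering loop: for num in lst:

After execution: num_found = 20
20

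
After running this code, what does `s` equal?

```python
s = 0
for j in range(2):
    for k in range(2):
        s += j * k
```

Let's trace through this code step by step.

Initialize: s = 0
Entering loop: for j in range(2):

After execution: s = 1
1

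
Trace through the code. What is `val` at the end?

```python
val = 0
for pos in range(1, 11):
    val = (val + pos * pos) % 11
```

Let's trace through this code step by step.

Initialize: val = 0
Entering loop: for pos in range(1, 11):

After execution: val = 0
0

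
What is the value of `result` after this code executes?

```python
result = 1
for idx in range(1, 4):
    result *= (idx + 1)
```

Let's trace through this code step by step.

Initialize: result = 1
Entering loop: for idx in range(1, 4):

After execution: result = 24
24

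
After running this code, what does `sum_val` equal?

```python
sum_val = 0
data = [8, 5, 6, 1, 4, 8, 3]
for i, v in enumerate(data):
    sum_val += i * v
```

Let's trace through this code step by step.

Initialize: sum_val = 0
Initialize: data = [8, 5, 6, 1, 4, 8, 3]
Entering loop: for i, v in enumerate(data):

After execution: sum_val = 94
94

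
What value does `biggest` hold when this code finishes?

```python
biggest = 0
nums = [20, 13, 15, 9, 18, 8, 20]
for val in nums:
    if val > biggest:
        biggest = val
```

Let's trace through this code step by step.

Initialize: biggest = 0
Initialize: nums = [20, 13, 15, 9, 18, 8, 20]
Entering loop: for val in nums:

After execution: biggest = 20
20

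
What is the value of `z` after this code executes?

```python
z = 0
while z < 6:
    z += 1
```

Let's trace through this code step by step.

Initialize: z = 0
Entering loop: while z < 6:

After execution: z = 6
6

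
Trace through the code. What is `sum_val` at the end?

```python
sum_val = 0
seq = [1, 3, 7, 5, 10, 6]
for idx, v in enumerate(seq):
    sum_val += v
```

Let's trace through this code step by step.

Initialize: sum_val = 0
Initialize: seq = [1, 3, 7, 5, 10, 6]
Entering loop: for idx, v in enumerate(seq):

After execution: sum_val = 32
32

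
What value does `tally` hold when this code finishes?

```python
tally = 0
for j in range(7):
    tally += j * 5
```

Let's trace through this code step by step.

Initialize: tally = 0
Entering loop: for j in range(7):

After execution: tally = 105
105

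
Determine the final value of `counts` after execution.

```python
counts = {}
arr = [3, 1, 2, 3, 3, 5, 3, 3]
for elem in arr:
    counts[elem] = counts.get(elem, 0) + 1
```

Let's trace through this code step by step.

Initialize: counts = {}
Initialize: arr = [3, 1, 2, 3, 3, 5, 3, 3]
Entering loop: for elem in arr:

After execution: counts = {3: 5, 1: 1, 2: 1, 5: 1}
{3: 5, 1: 1, 2: 1, 5: 1}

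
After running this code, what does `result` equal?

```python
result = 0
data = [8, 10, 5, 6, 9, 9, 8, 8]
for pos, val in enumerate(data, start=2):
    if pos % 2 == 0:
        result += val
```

Let's trace through this code step by step.

Initialize: result = 0
Initialize: data = [8, 10, 5, 6, 9, 9, 8, 8]
Entering loop: for pos, val in enumerate(data, start=2):

After execution: result = 30
30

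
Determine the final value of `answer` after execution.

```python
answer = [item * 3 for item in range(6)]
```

Let's trace through this code step by step.

Initialize: answer = [item * 3 for item in range(6)]

After execution: answer = [0, 3, 6, 9, 12, 15]
[0, 3, 6, 9, 12, 15]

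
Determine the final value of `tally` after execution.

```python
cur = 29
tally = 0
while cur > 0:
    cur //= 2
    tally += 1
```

Let's trace through this code step by step.

Initialize: cur = 29
Initialize: tally = 0
Entering loop: while cur > 0:

After execution: tally = 5
5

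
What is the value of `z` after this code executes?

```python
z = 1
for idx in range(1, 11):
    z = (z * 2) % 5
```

Let's trace through this code step by step.

Initialize: z = 1
Entering loop: for idx in range(1, 11):

After execution: z = 4
4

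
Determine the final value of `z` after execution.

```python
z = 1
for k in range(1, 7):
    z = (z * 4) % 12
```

Let's trace through this code step by step.

Initialize: z = 1
Entering loop: for k in range(1, 7):

After execution: z = 4
4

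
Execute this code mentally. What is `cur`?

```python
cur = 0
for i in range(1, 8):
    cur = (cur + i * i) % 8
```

Let's trace through this code step by step.

Initialize: cur = 0
Entering loop: for i in range(1, 8):

After execution: cur = 4
4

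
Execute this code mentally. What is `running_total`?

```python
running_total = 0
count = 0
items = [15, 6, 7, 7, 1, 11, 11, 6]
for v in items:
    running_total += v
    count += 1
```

Let's trace through this code step by step.

Initialize: running_total = 0
Initialize: count = 0
Initialize: items = [15, 6, 7, 7, 1, 11, 11, 6]
Entering loop: for v in items:

After execution: running_total = 64
64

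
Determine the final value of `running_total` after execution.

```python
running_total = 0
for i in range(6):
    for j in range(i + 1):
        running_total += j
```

Let's trace through this code step by step.

Initialize: running_total = 0
Entering loop: for i in range(6):

After execution: running_total = 35
35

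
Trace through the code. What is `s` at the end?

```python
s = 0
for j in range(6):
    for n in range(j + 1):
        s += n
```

Let's trace through this code step by step.

Initialize: s = 0
Entering loop: for j in range(6):

After execution: s = 35
35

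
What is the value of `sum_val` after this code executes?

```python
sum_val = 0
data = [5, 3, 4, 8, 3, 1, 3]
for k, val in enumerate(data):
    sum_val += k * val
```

Let's trace through this code step by step.

Initialize: sum_val = 0
Initialize: data = [5, 3, 4, 8, 3, 1, 3]
Entering loop: for k, val in enumerate(data):

After execution: sum_val = 70
70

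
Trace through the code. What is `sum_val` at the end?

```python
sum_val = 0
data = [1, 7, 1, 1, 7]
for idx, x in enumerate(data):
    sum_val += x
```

Let's trace through this code step by step.

Initialize: sum_val = 0
Initialize: data = [1, 7, 1, 1, 7]
Entering loop: for idx, x in enumerate(data):

After execution: sum_val = 17
17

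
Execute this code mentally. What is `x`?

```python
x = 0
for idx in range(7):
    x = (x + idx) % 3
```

Let's trace through this code step by step.

Initialize: x = 0
Entering loop: for idx in range(7):

After execution: x = 0
0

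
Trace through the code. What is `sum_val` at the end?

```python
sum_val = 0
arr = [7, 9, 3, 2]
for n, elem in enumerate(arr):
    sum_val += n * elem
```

Let's trace through this code step by step.

Initialize: sum_val = 0
Initialize: arr = [7, 9, 3, 2]
Entering loop: for n, elem in enumerate(arr):

After execution: sum_val = 21
21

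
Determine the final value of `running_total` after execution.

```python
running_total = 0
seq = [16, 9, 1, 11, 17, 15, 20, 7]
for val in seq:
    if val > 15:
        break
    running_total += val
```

Let's trace through this code step by step.

Initialize: running_total = 0
Initialize: seq = [16, 9, 1, 11, 17, 15, 20, 7]
Entering loop: for val in seq:

After execution: running_total = 0
0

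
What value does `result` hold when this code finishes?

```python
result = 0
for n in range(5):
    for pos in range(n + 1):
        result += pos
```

Let's trace through this code step by step.

Initialize: result = 0
Entering loop: for n in range(5):

After execution: result = 20
20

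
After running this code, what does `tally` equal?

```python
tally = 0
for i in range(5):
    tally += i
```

Let's trace through this code step by step.

Initialize: tally = 0
Entering loop: for i in range(5):

After execution: tally = 10
10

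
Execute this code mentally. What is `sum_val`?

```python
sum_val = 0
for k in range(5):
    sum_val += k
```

Let's trace through this code step by step.

Initialize: sum_val = 0
Entering loop: for k in range(5):

After execution: sum_val = 10
10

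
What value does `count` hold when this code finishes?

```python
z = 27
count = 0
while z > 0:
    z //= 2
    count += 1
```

Let's trace through this code step by step.

Initialize: z = 27
Initialize: count = 0
Entering loop: while z > 0:

After execution: count = 5
5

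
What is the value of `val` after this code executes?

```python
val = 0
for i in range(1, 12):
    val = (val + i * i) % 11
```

Let's trace through this code step by step.

Initialize: val = 0
Entering loop: for i in range(1, 12):

After execution: val = 0
0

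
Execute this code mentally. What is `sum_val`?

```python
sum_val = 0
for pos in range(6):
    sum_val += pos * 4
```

Let's trace through this code step by step.

Initialize: sum_val = 0
Entering loop: for pos in range(6):

After execution: sum_val = 60
60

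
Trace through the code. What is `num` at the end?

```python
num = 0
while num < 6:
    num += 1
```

Let's trace through this code step by step.

Initialize: num = 0
Entering loop: while num < 6:

After execution: num = 6
6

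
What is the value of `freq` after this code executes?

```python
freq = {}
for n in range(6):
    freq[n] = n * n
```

Let's trace through this code step by step.

Initialize: freq = {}
Entering loop: for n in range(6):

After execution: freq = {0: 0, 1: 1, 2: 4, 3: 9, 4: 16, 5: 25}
{0: 0, 1: 1, 2: 4, 3: 9, 4: 16, 5: 25}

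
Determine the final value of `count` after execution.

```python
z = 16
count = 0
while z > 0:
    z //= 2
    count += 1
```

Let's trace through this code step by step.

Initialize: z = 16
Initialize: count = 0
Entering loop: while z > 0:

After execution: count = 5
5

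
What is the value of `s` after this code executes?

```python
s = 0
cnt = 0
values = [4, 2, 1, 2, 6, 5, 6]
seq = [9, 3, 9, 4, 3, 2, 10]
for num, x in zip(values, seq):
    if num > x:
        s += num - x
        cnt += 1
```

Let's trace through this code step by step.

Initialize: s = 0
Initialize: cnt = 0
Initialize: values = [4, 2, 1, 2, 6, 5, 6]
Initialize: seq = [9, 3, 9, 4, 3, 2, 10]
Entering loop: for num, x in zip(values, seq):

After execution: s = 6
6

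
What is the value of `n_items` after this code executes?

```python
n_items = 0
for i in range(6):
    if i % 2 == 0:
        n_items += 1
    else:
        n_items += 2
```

Let's trace through this code step by step.

Initialize: n_items = 0
Entering loop: for i in range(6):

After execution: n_items = 9
9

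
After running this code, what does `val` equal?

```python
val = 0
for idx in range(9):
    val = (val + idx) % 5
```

Let's trace through this code step by step.

Initialize: val = 0
Entering loop: for idx in range(9):

After execution: val = 1
1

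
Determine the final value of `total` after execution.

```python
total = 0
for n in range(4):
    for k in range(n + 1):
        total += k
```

Let's trace through this code step by step.

Initialize: total = 0
Entering loop: for n in range(4):

After execution: total = 10
10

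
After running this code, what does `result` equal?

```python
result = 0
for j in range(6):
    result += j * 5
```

Let's trace through this code step by step.

Initialize: result = 0
Entering loop: for j in range(6):

After execution: result = 75
75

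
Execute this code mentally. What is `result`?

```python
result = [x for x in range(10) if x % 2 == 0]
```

Let's trace through this code step by step.

Initialize: result = [x for x in range(10) if x % 2 == 0]

After execution: result = [0, 2, 4, 6, 8]
[0, 2, 4, 6, 8]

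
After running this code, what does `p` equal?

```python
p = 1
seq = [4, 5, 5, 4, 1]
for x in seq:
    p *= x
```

Let's trace through this code step by step.

Initialize: p = 1
Initialize: seq = [4, 5, 5, 4, 1]
Entering loop: for x in seq:

After execution: p = 400
400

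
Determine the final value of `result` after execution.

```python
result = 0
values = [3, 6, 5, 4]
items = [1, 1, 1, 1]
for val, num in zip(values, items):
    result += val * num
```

Let's trace through this code step by step.

Initialize: result = 0
Initialize: values = [3, 6, 5, 4]
Initialize: items = [1, 1, 1, 1]
Entering loop: for val, num in zip(values, items):

After execution: result = 18
18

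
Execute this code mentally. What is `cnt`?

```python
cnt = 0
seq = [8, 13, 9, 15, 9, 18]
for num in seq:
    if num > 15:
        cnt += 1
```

Let's trace through this code step by step.

Initialize: cnt = 0
Initialize: seq = [8, 13, 9, 15, 9, 18]
Entering loop: for num in seq:

After execution: cnt = 1
1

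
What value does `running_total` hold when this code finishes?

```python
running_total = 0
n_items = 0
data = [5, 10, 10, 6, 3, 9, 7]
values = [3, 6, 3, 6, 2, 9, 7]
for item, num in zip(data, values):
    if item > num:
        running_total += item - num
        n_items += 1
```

Let's trace through this code step by step.

Initialize: running_total = 0
Initialize: n_items = 0
Initialize: data = [5, 10, 10, 6, 3, 9, 7]
Initialize: values = [3, 6, 3, 6, 2, 9, 7]
Entering loop: for item, num in zip(data, values):

After execution: running_total = 14
14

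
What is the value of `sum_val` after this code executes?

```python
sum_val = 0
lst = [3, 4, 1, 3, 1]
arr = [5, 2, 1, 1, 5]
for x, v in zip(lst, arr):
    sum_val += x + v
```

Let's trace through this code step by step.

Initialize: sum_val = 0
Initialize: lst = [3, 4, 1, 3, 1]
Initialize: arr = [5, 2, 1, 1, 5]
Entering loop: for x, v in zip(lst, arr):

After execution: sum_val = 26
26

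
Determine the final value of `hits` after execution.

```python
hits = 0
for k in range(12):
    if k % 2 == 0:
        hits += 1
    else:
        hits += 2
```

Let's trace through this code step by step.

Initialize: hits = 0
Entering loop: for k in range(12):

After execution: hits = 18
18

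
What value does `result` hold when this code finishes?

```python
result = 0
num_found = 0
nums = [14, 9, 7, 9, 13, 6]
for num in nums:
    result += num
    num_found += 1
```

Let's trace through this code step by step.

Initialize: result = 0
Initialize: num_found = 0
Initialize: nums = [14, 9, 7, 9, 13, 6]
Entering loop: for num in nums:

After execution: result = 58
58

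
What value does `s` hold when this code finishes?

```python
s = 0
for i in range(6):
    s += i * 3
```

Let's trace through this code step by step.

Initialize: s = 0
Entering loop: for i in range(6):

After execution: s = 45
45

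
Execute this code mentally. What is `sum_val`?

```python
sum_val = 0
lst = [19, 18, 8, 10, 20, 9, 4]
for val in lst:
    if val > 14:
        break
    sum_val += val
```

Let's trace through this code step by step.

Initialize: sum_val = 0
Initialize: lst = [19, 18, 8, 10, 20, 9, 4]
Entering loop: for val in lst:

After execution: sum_val = 0
0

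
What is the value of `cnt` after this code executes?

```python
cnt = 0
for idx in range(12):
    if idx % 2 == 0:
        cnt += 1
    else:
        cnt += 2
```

Let's trace through this code step by step.

Initialize: cnt = 0
Entering loop: for idx in range(12):

After execution: cnt = 18
18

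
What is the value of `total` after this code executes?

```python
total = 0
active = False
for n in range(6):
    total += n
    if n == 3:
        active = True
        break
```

Let's trace through this code step by step.

Initialize: total = 0
Initialize: active = False
Entering loop: for n in range(6):

After execution: total = 6
6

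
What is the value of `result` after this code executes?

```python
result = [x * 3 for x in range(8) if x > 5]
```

Let's trace through this code step by step.

Initialize: result = [x * 3 for x in range(8) if x > 5]

After execution: result = [18, 21]
[18, 21]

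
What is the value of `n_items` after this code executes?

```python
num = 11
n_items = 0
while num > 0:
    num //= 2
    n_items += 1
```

Let's trace through this code step by step.

Initialize: num = 11
Initialize: n_items = 0
Entering loop: while num > 0:

After execution: n_items = 4
4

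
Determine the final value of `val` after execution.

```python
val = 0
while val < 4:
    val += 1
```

Let's trace through this code step by step.

Initialize: val = 0
Entering loop: while val < 4:

After execution: val = 4
4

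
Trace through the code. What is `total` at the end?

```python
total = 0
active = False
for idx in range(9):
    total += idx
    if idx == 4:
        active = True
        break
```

Let's trace through this code step by step.

Initialize: total = 0
Initialize: active = False
Entering loop: for idx in range(9):

After execution: total = 10
10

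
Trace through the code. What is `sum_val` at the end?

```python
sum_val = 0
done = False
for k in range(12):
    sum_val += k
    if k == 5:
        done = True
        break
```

Let's trace through this code step by step.

Initialize: sum_val = 0
Initialize: done = False
Entering loop: for k in range(12):

After execution: sum_val = 15
15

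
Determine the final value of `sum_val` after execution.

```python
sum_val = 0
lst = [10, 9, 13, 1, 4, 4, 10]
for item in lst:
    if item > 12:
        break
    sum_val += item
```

Let's trace through this code step by step.

Initialize: sum_val = 0
Initialize: lst = [10, 9, 13, 1, 4, 4, 10]
Entering loop: for item in lst:

After execution: sum_val = 19
19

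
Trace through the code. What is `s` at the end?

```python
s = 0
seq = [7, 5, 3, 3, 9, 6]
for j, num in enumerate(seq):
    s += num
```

Let's trace through this code step by step.

Initialize: s = 0
Initialize: seq = [7, 5, 3, 3, 9, 6]
Entering loop: for j, num in enumerate(seq):

After execution: s = 33
33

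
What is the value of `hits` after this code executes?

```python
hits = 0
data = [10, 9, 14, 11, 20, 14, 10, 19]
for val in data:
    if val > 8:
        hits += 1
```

Let's trace through this code step by step.

Initialize: hits = 0
Initialize: data = [10, 9, 14, 11, 20, 14, 10, 19]
Entering loop: for val in data:

After execution: hits = 8
8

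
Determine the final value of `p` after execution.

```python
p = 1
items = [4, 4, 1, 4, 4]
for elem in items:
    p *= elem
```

Let's trace through this code step by step.

Initialize: p = 1
Initialize: items = [4, 4, 1, 4, 4]
Entering loop: for elem in items:

After execution: p = 256
256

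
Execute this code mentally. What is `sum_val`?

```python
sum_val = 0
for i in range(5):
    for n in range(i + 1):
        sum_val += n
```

Let's trace through this code step by step.

Initialize: sum_val = 0
Entering loop: for i in range(5):

After execution: sum_val = 20
20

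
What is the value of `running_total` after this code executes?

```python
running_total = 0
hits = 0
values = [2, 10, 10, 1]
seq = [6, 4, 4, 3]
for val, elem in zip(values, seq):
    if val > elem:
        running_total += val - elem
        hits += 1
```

Let's trace through this code step by step.

Initialize: running_total = 0
Initialize: hits = 0
Initialize: values = [2, 10, 10, 1]
Initialize: seq = [6, 4, 4, 3]
Entering loop: for val, elem in zip(values, seq):

After execution: running_total = 12
12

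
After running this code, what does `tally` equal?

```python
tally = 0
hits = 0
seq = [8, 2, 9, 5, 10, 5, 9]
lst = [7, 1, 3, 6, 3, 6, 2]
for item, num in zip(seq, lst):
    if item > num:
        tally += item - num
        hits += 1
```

Let's trace through this code step by step.

Initialize: tally = 0
Initialize: hits = 0
Initialize: seq = [8, 2, 9, 5, 10, 5, 9]
Initialize: lst = [7, 1, 3, 6, 3, 6, 2]
Entering loop: for item, num in zip(seq, lst):

After execution: tally = 22
22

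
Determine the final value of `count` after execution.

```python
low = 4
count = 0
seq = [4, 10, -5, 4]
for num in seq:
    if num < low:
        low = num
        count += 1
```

Let's trace through this code step by step.

Initialize: low = 4
Initialize: count = 0
Initialize: seq = [4, 10, -5, 4]
Entering loop: for num in seq:

After execution: count = 1
1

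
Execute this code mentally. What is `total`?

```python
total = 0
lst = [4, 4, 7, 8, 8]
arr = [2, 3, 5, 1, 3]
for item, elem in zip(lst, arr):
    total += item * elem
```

Let's trace through this code step by step.

Initialize: total = 0
Initialize: lst = [4, 4, 7, 8, 8]
Initialize: arr = [2, 3, 5, 1, 3]
Entering loop: for item, elem in zip(lst, arr):

After execution: total = 87
87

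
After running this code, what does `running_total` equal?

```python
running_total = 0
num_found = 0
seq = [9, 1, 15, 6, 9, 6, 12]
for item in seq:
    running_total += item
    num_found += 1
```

Let's trace through this code step by step.

Initialize: running_total = 0
Initialize: num_found = 0
Initialize: seq = [9, 1, 15, 6, 9, 6, 12]
Entering loop: for item in seq:

After execution: running_total = 58
58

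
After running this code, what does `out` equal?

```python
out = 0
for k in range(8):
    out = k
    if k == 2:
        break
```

Let's trace through this code step by step.

Initialize: out = 0
Entering loop: for k in range(8):

After execution: out = 2
2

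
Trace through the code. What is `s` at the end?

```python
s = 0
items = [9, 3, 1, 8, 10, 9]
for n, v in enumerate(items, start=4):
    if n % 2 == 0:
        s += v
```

Let's trace through this code step by step.

Initialize: s = 0
Initialize: items = [9, 3, 1, 8, 10, 9]
Entering loop: for n, v in enumerate(items, start=4):

After execution: s = 20
20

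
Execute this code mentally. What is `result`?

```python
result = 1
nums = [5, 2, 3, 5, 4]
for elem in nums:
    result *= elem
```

Let's trace through this code step by step.

Initialize: result = 1
Initialize: nums = [5, 2, 3, 5, 4]
Entering loop: for elem in nums:

After execution: result = 600
600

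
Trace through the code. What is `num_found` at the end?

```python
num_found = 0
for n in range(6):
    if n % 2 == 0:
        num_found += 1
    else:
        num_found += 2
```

Let's trace through this code step by step.

Initialize: num_found = 0
Entering loop: for n in range(6):

After execution: num_found = 9
9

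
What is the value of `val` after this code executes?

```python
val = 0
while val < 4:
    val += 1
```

Let's trace through this code step by step.

Initialize: val = 0
Entering loop: while val < 4:

After execution: val = 4
4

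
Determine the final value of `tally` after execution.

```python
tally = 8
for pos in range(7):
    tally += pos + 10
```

Let's trace through this code step by step.

Initialize: tally = 8
Entering loop: for pos in range(7):

After execution: tally = 99
99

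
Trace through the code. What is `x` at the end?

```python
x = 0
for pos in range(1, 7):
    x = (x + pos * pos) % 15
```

Let's trace through this code step by step.

Initialize: x = 0
Entering loop: for pos in range(1, 7):

After execution: x = 1
1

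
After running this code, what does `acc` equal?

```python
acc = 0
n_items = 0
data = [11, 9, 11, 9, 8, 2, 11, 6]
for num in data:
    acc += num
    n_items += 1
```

Let's trace through this code step by step.

Initialize: acc = 0
Initialize: n_items = 0
Initialize: data = [11, 9, 11, 9, 8, 2, 11, 6]
Entering loop: for num in data:

After execution: acc = 67
67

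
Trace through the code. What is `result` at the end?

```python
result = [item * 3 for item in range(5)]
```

Let's trace through this code step by step.

Initialize: result = [item * 3 for item in range(5)]

After execution: result = [0, 3, 6, 9, 12]
[0, 3, 6, 9, 12]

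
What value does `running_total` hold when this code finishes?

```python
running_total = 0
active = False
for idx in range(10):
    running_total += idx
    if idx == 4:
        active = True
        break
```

Let's trace through this code step by step.

Initialize: running_total = 0
Initialize: active = False
Entering loop: for idx in range(10):

After execution: running_total = 10
10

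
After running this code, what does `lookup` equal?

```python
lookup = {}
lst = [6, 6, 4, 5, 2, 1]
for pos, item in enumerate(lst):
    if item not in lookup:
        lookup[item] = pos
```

Let's trace through this code step by step.

Initialize: lookup = {}
Initialize: lst = [6, 6, 4, 5, 2, 1]
Entering loop: for pos, item in enumerate(lst):

After execution: lookup = {6: 0, 4: 2, 5: 3, 2: 4, 1: 5}
{6: 0, 4: 2, 5: 3, 2: 4, 1: 5}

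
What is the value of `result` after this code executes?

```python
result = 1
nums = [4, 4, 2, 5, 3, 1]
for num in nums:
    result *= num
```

Let's trace through this code step by step.

Initialize: result = 1
Initialize: nums = [4, 4, 2, 5, 3, 1]
Entering loop: for num in nums:

After execution: result = 480
480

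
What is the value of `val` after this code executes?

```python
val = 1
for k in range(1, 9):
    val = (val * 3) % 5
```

Let's trace through this code step by step.

Initialize: val = 1
Entering loop: for k in range(1, 9):

After execution: val = 1
1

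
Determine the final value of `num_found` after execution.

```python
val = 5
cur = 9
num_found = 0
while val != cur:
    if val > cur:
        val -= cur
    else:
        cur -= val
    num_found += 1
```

Let's trace through this code step by step.

Initialize: val = 5
Initialize: cur = 9
Initialize: num_found = 0
Entering loop: while val != cur:

After execution: num_found = 5
5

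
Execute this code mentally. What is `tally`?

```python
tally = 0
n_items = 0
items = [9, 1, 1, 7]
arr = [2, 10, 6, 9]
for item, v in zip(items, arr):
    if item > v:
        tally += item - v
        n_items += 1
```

Let's trace through this code step by step.

Initialize: tally = 0
Initialize: n_items = 0
Initialize: items = [9, 1, 1, 7]
Initialize: arr = [2, 10, 6, 9]
Entering loop: for item, v in zip(items, arr):

After execution: tally = 7
7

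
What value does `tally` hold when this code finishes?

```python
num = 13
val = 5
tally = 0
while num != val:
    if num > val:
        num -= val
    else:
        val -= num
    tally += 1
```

Let's trace through this code step by step.

Initialize: num = 13
Initialize: val = 5
Initialize: tally = 0
Entering loop: while num != val:

After execution: tally = 5
5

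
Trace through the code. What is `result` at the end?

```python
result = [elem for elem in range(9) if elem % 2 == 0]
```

Let's trace through this code step by step.

Initialize: result = [elem for elem in range(9) if elem % 2 == 0]

After execution: result = [0, 2, 4, 6, 8]
[0, 2, 4, 6, 8]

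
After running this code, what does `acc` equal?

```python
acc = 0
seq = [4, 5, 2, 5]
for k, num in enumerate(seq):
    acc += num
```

Let's trace through this code step by step.

Initialize: acc = 0
Initialize: seq = [4, 5, 2, 5]
Entering loop: for k, num in enumerate(seq):

After execution: acc = 16
16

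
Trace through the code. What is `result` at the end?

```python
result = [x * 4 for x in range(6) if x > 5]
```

Let's trace through this code step by step.

Initialize: result = [x * 4 for x in range(6) if x > 5]

After execution: result = []
[]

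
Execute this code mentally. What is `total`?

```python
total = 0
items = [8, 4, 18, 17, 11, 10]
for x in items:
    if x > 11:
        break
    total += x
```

Let's trace through this code step by step.

Initialize: total = 0
Initialize: items = [8, 4, 18, 17, 11, 10]
Entering loop: for x in items:

After execution: total = 12
12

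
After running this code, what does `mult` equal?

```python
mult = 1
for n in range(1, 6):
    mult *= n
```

Let's trace through this code step by step.

Initialize: mult = 1
Entering loop: for n in range(1, 6):

After execution: mult = 120
120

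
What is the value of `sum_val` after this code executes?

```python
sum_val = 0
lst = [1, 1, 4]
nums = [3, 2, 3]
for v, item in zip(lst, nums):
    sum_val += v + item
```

Let's trace through this code step by step.

Initialize: sum_val = 0
Initialize: lst = [1, 1, 4]
Initialize: nums = [3, 2, 3]
Entering loop: for v, item in zip(lst, nums):

After execution: sum_val = 14
14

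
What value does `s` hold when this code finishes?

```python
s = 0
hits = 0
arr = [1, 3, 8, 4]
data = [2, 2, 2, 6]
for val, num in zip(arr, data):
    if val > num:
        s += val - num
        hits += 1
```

Let's trace through this code step by step.

Initialize: s = 0
Initialize: hits = 0
Initialize: arr = [1, 3, 8, 4]
Initialize: data = [2, 2, 2, 6]
Entering loop: for val, num in zip(arr, data):

After execution: s = 7
7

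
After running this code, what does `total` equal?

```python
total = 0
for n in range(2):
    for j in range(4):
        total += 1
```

Let's trace through this code step by step.

Initialize: total = 0
Entering loop: for n in range(2):

After execution: total = 8
8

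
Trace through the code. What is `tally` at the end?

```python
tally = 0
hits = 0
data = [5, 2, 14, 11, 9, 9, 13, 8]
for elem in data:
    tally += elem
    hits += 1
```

Let's trace through this code step by step.

Initialize: tally = 0
Initialize: hits = 0
Initialize: data = [5, 2, 14, 11, 9, 9, 13, 8]
Entering loop: for elem in data:

After execution: tally = 71
71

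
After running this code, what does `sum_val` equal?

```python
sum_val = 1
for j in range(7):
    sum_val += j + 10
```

Let's trace through this code step by step.

Initialize: sum_val = 1
Entering loop: for j in range(7):

After execution: sum_val = 92
92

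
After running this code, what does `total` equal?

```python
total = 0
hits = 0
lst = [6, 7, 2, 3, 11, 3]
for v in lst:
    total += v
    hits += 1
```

Let's trace through this code step by step.

Initialize: total = 0
Initialize: hits = 0
Initialize: lst = [6, 7, 2, 3, 11, 3]
Entering loop: for v in lst:

After execution: total = 32
32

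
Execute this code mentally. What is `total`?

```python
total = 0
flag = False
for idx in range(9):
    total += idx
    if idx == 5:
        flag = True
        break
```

Let's trace through this code step by step.

Initialize: total = 0
Initialize: flag = False
Entering loop: for idx in range(9):

After execution: total = 15
15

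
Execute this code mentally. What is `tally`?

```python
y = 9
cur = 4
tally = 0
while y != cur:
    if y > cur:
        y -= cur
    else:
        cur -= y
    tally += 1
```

Let's trace through this code step by step.

Initialize: y = 9
Initialize: cur = 4
Initialize: tally = 0
Entering loop: while y != cur:

After execution: tally = 5
5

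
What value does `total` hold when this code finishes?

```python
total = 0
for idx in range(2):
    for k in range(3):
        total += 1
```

Let's trace through this code step by step.

Initialize: total = 0
Entering loop: for idx in range(2):

After execution: total = 6
6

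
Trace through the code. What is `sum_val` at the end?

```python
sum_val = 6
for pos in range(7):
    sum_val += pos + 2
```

Let's trace through this code step by step.

Initialize: sum_val = 6
Entering loop: for pos in range(7):

After execution: sum_val = 41
41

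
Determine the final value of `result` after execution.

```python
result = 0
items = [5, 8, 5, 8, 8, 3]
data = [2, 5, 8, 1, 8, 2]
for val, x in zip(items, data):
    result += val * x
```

Let's trace through this code step by step.

Initialize: result = 0
Initialize: items = [5, 8, 5, 8, 8, 3]
Initialize: data = [2, 5, 8, 1, 8, 2]
Entering loop: for val, x in zip(items, data):

After execution: result = 168
168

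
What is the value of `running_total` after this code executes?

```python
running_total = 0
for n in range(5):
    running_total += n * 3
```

Let's trace through this code step by step.

Initialize: running_total = 0
Entering loop: for n in range(5):

After execution: running_total = 30
30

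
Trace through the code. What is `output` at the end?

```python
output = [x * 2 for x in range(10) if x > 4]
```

Let's trace through this code step by step.

Initialize: output = [x * 2 for x in range(10) if x > 4]

After execution: output = [10, 12, 14, 16, 18]
[10, 12, 14, 16, 18]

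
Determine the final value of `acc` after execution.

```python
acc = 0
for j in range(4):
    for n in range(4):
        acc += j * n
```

Let's trace through this code step by step.

Initialize: acc = 0
Entering loop: for j in range(4):

After execution: acc = 36
36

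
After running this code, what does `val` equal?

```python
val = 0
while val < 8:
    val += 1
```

Let's trace through this code step by step.

Initialize: val = 0
Entering loop: while val < 8:

After execution: val = 8
8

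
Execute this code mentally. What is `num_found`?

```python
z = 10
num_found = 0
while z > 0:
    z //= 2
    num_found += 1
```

Let's trace through this code step by step.

Initialize: z = 10
Initialize: num_found = 0
Entering loop: while z > 0:

After execution: num_found = 4
4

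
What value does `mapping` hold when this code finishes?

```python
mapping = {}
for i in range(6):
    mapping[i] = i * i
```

Let's trace through this code step by step.

Initialize: mapping = {}
Entering loop: for i in range(6):

After execution: mapping = {0: 0, 1: 1, 2: 4, 3: 9, 4: 16, 5: 25}
{0: 0, 1: 1, 2: 4, 3: 9, 4: 16, 5: 25}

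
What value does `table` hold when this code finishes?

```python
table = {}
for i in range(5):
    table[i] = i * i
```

Let's trace through this code step by step.

Initialize: table = {}
Entering loop: for i in range(5):

After execution: table = {0: 0, 1: 1, 2: 4, 3: 9, 4: 16}
{0: 0, 1: 1, 2: 4, 3: 9, 4: 16}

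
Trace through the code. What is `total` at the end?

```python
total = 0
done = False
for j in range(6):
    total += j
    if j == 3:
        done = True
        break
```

Let's trace through this code step by step.

Initialize: total = 0
Initialize: done = False
Entering loop: for j in range(6):

After execution: total = 6
6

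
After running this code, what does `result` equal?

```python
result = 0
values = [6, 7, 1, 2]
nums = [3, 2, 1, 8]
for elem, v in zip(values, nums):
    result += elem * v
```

Let's trace through this code step by step.

Initialize: result = 0
Initialize: values = [6, 7, 1, 2]
Initialize: nums = [3, 2, 1, 8]
Entering loop: for elem, v in zip(values, nums):

After execution: result = 49
49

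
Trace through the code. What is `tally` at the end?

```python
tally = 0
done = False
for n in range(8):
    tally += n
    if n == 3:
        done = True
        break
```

Let's trace through this code step by step.

Initialize: tally = 0
Initialize: done = False
Entering loop: for n in range(8):

After execution: tally = 6
6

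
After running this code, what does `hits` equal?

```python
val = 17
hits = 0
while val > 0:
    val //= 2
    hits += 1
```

Let's trace through this code step by step.

Initialize: val = 17
Initialize: hits = 0
Entering loop: while val > 0:

After execution: hits = 5
5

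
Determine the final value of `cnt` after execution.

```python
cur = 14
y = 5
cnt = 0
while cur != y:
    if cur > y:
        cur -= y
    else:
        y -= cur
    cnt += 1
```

Let's trace through this code step by step.

Initialize: cur = 14
Initialize: y = 5
Initialize: cnt = 0
Entering loop: while cur != y:

After execution: cnt = 6
6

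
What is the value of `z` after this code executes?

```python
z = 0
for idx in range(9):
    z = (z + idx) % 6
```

Let's trace through this code step by step.

Initialize: z = 0
Entering loop: for idx in range(9):

After execution: z = 0
0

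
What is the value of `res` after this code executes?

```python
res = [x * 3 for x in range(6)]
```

Let's trace through this code step by step.

Initialize: res = [x * 3 for x in range(6)]

After execution: res = [0, 3, 6, 9, 12, 15]
[0, 3, 6, 9, 12, 15]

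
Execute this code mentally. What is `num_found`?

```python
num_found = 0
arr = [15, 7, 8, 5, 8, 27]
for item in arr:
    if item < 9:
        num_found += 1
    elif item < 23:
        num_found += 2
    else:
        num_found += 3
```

Let's trace through this code step by step.

Initialize: num_found = 0
Initialize: arr = [15, 7, 8, 5, 8, 27]
Entering loop: for item in arr:

After execution: num_found = 9
9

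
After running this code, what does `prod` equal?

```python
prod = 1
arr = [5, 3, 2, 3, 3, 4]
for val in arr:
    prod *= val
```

Let's trace through this code step by step.

Initialize: prod = 1
Initialize: arr = [5, 3, 2, 3, 3, 4]
Entering loop: for val in arr:

After execution: prod = 1080
1080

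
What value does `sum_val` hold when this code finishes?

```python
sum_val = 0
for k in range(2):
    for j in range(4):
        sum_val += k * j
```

Let's trace through this code step by step.

Initialize: sum_val = 0
Entering loop: for k in range(2):

After execution: sum_val = 6
6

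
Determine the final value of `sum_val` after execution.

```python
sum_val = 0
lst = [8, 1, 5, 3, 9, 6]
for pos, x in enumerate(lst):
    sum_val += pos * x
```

Let's trace through this code step by step.

Initialize: sum_val = 0
Initialize: lst = [8, 1, 5, 3, 9, 6]
Entering loop: for pos, x in enumerate(lst):

After execution: sum_val = 86
86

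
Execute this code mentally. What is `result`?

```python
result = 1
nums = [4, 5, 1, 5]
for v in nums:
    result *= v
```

Let's trace through this code step by step.

Initialize: result = 1
Initialize: nums = [4, 5, 1, 5]
Entering loop: for v in nums:

After execution: result = 100
100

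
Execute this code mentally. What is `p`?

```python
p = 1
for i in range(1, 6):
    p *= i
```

Let's trace through this code step by step.

Initialize: p = 1
Entering loop: for i in range(1, 6):

After execution: p = 120
120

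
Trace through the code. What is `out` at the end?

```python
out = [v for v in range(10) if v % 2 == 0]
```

Let's trace through this code step by step.

Initialize: out = [v for v in range(10) if v % 2 == 0]

After execution: out = [0, 2, 4, 6, 8]
[0, 2, 4, 6, 8]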